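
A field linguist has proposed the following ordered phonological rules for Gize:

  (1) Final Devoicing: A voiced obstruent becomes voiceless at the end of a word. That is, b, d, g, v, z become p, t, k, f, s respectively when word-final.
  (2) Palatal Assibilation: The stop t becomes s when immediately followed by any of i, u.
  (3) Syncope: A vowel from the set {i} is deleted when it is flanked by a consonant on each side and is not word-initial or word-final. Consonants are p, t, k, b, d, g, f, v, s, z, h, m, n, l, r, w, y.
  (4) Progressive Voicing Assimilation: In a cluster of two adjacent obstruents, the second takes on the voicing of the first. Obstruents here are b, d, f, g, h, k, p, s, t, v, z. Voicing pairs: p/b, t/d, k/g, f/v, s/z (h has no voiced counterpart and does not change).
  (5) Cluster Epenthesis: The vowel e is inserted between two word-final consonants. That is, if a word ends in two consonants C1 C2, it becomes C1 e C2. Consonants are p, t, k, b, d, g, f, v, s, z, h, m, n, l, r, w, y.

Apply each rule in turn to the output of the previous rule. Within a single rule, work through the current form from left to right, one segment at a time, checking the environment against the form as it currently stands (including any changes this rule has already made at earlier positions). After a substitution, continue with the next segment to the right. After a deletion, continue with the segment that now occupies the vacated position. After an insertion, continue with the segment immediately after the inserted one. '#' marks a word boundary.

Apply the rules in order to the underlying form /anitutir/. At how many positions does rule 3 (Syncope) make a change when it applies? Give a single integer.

(1) Final Devoicing: no change — [anitutir]
(2) Palatal Assibilation: [anitutir] → [anisusir]
(3) Syncope: [anisusir] → [ansusr]
(4) Progressive Voicing Assimilation: no change — [ansusr]
(5) Cluster Epenthesis: [ansusr] → [ansuser]
Rule 3 changed 2 position(s).

2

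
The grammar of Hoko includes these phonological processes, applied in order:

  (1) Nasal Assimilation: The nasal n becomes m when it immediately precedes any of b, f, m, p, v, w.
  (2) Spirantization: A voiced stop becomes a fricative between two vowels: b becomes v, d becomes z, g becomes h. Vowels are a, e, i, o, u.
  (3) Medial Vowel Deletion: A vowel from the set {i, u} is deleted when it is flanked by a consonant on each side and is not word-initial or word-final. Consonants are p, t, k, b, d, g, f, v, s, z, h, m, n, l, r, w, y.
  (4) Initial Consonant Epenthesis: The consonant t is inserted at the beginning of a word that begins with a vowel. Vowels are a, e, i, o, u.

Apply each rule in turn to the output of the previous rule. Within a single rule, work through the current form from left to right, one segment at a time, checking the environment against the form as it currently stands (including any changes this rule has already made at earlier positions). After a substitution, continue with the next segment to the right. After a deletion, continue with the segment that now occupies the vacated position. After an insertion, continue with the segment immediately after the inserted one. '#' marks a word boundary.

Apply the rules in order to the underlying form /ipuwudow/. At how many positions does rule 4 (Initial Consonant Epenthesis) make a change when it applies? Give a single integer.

(1) Nasal Assimilation: no change — [ipuwudow]
(2) Spirantization: [ipuwudow] → [ipuwuzow]
(3) Medial Vowel Deletion: [ipuwuzow] → [ipwzow]
(4) Initial Consonant Epenthesis: [ipwzow] → [tipwzow]
Rule 4 changed 1 position(s).

1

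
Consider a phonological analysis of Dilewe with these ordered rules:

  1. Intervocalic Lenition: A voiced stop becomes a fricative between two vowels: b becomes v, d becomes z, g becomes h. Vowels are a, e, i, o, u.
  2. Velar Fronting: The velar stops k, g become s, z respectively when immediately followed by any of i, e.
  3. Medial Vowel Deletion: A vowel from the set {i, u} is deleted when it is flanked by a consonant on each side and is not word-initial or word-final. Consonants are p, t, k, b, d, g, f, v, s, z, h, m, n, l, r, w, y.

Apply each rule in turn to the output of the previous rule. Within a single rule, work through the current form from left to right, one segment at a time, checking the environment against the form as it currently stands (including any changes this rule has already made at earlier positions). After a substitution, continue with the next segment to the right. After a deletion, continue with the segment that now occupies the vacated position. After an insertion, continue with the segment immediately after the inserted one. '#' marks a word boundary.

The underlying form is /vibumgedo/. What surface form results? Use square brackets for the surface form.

[vvmzezo]

1 Intervocalic Lenition: [vibumgedo] → [vivumgezo]
2 Velar Fronting: [vivumgezo] → [vivumzezo]
3 Medial Vowel Deletion: [vivumzezo] → [vvmzezo]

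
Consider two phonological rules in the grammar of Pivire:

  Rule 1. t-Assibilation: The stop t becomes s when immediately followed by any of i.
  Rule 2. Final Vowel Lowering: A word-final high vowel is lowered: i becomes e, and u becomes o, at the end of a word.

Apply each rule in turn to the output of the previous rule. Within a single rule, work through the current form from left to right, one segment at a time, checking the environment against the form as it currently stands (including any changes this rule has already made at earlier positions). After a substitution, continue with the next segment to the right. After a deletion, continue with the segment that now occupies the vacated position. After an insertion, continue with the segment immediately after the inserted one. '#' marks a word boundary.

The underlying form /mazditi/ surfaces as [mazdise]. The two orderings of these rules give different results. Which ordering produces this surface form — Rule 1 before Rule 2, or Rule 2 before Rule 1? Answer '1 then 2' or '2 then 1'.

Order 1 then 2:
  1 t-Assibilation: [mazditi] → [mazdisi]
  2 Final Vowel Lowering: [mazdisi] → [mazdise]
  result: [mazdise]
Order 2 then 1:
  2 Final Vowel Lowering: [mazditi] → [mazdite]
  1 t-Assibilation: no change — [mazdite]
  result: [mazdite]

1 then 2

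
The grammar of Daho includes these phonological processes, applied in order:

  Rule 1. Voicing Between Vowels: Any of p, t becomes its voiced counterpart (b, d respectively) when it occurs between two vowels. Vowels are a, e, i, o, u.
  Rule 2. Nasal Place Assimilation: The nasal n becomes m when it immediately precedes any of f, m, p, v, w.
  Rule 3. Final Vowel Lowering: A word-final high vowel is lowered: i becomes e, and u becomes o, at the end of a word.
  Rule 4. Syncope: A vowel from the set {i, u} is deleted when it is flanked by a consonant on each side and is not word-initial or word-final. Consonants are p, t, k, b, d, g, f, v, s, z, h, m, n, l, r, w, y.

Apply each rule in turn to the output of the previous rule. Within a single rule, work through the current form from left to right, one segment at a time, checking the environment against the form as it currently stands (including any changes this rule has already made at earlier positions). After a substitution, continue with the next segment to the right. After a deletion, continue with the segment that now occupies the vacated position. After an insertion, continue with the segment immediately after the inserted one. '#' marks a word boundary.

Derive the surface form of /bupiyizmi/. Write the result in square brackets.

[bbyzme]

Rule 1 Voicing Between Vowels: [bupiyizmi] → [bubiyizmi]
Rule 2 Nasal Place Assimilation: no change — [bubiyizmi]
Rule 3 Final Vowel Lowering: [bubiyizmi] → [bubiyizme]
Rule 4 Syncope: [bubiyizme] → [bbyzme]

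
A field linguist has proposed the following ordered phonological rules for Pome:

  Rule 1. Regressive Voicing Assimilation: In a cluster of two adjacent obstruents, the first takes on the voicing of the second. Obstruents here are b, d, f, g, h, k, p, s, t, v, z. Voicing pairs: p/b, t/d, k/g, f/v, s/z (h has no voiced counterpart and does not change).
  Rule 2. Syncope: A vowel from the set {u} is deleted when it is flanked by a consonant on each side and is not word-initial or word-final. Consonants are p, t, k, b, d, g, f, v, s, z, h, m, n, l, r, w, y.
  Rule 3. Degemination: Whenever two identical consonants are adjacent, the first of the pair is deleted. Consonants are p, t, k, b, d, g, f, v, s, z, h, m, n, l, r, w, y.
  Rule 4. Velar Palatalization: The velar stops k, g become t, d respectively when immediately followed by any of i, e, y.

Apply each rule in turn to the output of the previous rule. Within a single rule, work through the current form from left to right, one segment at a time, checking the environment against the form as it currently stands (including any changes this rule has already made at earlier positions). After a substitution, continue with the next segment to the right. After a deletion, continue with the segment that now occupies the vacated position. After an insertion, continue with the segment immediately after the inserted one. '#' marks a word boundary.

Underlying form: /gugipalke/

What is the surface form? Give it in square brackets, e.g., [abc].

[dipalte]

Rule 1 Regressive Voicing Assimilation: no change — [gugipalke]
Rule 2 Syncope: [gugipalke] → [ggipalke]
Rule 3 Degemination: [ggipalke] → [gipalke]
Rule 4 Velar Palatalization: [gipalke] → [dipalte]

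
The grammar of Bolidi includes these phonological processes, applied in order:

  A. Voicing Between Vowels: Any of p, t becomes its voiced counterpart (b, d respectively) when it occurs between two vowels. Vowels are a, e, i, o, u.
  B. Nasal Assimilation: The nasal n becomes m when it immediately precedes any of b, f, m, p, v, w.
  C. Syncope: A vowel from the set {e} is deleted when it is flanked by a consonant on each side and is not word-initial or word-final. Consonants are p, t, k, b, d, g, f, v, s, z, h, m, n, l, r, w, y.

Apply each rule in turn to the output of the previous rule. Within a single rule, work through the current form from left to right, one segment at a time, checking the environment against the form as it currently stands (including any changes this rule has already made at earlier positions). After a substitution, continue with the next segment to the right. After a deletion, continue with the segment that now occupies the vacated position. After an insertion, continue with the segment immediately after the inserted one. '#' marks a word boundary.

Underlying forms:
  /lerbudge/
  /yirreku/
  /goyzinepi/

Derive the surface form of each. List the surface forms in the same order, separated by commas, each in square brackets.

[lrbudge], [yirrku], [goyzinbi]

/lerbudge/:
  A Voicing Between Vowels: no change — [lerbudge]
  B Nasal Assimilation: no change — [lerbudge]
  C Syncope: [lerbudge] → [lrbudge]
/yirreku/:
  A Voicing Between Vowels: no change — [yirreku]
  B Nasal Assimilation: no change — [yirreku]
  C Syncope: [yirreku] → [yirrku]
/goyzinepi/:
  A Voicing Between Vowels: [goyzinepi] → [goyzinebi]
  B Nasal Assimilation: no change — [goyzinebi]
  C Syncope: [goyzinebi] → [goyzinbi]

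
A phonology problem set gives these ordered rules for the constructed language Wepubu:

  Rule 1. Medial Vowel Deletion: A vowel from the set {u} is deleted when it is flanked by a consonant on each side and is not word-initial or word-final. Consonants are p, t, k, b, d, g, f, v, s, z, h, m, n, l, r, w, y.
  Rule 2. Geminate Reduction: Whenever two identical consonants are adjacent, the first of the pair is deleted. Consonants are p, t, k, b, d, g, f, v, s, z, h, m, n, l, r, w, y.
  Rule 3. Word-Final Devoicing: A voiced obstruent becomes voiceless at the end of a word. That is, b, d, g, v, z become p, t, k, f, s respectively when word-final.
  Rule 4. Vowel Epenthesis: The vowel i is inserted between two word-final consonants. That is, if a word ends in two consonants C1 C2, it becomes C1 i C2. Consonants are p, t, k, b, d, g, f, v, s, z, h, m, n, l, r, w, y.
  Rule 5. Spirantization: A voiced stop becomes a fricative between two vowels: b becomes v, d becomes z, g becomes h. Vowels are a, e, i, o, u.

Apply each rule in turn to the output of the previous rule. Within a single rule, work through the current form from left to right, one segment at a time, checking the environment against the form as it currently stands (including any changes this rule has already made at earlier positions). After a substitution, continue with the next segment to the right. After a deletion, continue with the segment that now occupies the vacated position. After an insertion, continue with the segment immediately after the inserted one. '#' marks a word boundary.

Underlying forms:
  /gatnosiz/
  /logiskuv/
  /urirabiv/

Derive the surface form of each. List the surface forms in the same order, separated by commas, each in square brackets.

/gatnosiz/:
  Rule 1 Medial Vowel Deletion: no change — [gatnosiz]
  Rule 2 Geminate Reduction: no change — [gatnosiz]
  Rule 3 Word-Final Devoicing: [gatnosiz] → [gatnosis]
  Rule 4 Vowel Epenthesis: no change — [gatnosis]
  Rule 5 Spirantization: no change — [gatnosis]
/logiskuv/:
  Rule 1 Medial Vowel Deletion: [logiskuv] → [logiskv]
  Rule 2 Geminate Reduction: no change — [logiskv]
  Rule 3 Word-Final Devoicing: [logiskv] → [logiskf]
  Rule 4 Vowel Epenthesis: [logiskf] → [logiskif]
  Rule 5 Spirantization: [logiskif] → [lohiskif]
/urirabiv/:
  Rule 1 Medial Vowel Deletion: no change — [urirabiv]
  Rule 2 Geminate Reduction: no change — [urirabiv]
  Rule 3 Word-Final Devoicing: [urirabiv] → [urirabif]
  Rule 4 Vowel Epenthesis: no change — [urirabif]
  Rule 5 Spirantization: [urirabif] → [uriravif]

[gatnosis], [lohiskif], [uriravif]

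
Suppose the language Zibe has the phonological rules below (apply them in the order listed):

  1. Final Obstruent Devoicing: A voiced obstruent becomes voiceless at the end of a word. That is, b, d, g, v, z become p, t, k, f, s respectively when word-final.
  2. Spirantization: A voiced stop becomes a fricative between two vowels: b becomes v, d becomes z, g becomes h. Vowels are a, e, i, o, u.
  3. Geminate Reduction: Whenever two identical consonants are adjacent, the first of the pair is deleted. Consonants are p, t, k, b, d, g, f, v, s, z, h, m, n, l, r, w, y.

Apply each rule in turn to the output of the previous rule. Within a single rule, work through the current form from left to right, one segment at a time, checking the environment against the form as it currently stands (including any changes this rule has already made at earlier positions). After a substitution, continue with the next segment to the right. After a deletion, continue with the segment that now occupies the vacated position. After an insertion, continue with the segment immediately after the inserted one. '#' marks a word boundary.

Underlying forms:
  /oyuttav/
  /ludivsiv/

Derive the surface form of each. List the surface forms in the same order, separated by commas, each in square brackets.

/oyuttav/:
  1 Final Obstruent Devoicing: [oyuttav] → [oyuttaf]
  2 Spirantization: no change — [oyuttaf]
  3 Geminate Reduction: [oyuttaf] → [oyutaf]
/ludivsiv/:
  1 Final Obstruent Devoicing: [ludivsiv] → [ludivsif]
  2 Spirantization: [ludivsif] → [luzivsif]
  3 Geminate Reduction: no change — [luzivsif]

[oyutaf], [luzivsif]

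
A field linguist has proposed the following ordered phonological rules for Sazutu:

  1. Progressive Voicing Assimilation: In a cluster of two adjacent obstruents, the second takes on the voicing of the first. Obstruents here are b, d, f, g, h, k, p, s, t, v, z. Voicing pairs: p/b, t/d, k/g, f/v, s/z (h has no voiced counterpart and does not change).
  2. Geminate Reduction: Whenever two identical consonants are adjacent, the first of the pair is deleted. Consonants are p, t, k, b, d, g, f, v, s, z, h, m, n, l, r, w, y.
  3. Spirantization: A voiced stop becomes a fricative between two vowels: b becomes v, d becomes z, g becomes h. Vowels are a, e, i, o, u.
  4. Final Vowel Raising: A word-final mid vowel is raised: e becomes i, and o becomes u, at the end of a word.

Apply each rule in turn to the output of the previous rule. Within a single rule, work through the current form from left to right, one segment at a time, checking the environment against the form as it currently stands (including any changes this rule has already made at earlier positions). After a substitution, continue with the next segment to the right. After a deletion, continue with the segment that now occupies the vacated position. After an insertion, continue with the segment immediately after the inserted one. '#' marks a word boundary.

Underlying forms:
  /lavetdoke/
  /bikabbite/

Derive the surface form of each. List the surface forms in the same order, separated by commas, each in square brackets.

/lavetdoke/:
  1 Progressive Voicing Assimilation: [lavetdoke] → [lavettoke]
  2 Geminate Reduction: [lavettoke] → [lavetoke]
  3 Spirantization: no change — [lavetoke]
  4 Final Vowel Raising: [lavetoke] → [lavetoki]
/bikabbite/:
  1 Progressive Voicing Assimilation: no change — [bikabbite]
  2 Geminate Reduction: [bikabbite] → [bikabite]
  3 Spirantization: [bikabite] → [bikavite]
  4 Final Vowel Raising: [bikavite] → [bikaviti]

[lavetoki], [bikaviti]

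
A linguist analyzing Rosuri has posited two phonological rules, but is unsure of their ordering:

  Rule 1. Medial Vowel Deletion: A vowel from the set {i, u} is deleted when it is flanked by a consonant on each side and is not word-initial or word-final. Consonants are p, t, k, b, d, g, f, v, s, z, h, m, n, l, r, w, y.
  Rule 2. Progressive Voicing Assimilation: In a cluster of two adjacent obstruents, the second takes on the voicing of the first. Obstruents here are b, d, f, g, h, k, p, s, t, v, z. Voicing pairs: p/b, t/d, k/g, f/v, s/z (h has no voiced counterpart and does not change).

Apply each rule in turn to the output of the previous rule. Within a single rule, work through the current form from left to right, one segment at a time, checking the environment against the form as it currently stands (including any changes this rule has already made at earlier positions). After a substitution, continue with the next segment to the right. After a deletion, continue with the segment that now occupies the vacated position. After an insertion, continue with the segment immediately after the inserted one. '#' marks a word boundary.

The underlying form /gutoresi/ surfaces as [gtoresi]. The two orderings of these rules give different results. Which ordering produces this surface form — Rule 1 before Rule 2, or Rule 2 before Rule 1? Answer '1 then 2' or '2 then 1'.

Order 1 then 2:
  1 Medial Vowel Deletion: [gutoresi] → [gtoresi]
  2 Progressive Voicing Assimilation: [gtoresi] → [gdoresi]
  result: [gdoresi]
Order 2 then 1:
  2 Progressive Voicing Assimilation: no change — [gutoresi]
  1 Medial Vowel Deletion: [gutoresi] → [gtoresi]
  result: [gtoresi]

2 then 1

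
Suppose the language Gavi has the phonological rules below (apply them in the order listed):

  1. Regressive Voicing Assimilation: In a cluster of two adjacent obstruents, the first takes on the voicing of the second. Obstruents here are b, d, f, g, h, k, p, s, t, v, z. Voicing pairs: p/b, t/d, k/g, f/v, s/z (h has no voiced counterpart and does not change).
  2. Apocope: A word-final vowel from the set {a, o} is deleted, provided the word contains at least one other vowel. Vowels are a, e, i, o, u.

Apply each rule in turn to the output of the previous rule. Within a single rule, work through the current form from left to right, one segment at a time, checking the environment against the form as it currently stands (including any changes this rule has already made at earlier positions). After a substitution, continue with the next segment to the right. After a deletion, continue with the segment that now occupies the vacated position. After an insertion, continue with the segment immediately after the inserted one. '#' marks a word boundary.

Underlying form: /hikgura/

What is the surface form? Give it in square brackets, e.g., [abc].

1 Regressive Voicing Assimilation: [hikgura] → [higgura]
2 Apocope: [higgura] → [higgur]

[higgur]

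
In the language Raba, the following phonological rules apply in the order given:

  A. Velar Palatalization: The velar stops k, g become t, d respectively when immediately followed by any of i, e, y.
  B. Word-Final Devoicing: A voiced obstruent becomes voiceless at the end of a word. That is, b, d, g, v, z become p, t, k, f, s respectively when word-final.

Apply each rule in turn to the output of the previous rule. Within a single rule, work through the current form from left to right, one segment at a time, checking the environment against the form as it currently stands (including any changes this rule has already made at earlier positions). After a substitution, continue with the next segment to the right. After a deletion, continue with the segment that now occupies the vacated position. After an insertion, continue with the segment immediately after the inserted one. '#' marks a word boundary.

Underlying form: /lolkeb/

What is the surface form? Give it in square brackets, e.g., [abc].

A Velar Palatalization: [lolkeb] → [lolteb]
B Word-Final Devoicing: [lolteb] → [loltep]

[loltep]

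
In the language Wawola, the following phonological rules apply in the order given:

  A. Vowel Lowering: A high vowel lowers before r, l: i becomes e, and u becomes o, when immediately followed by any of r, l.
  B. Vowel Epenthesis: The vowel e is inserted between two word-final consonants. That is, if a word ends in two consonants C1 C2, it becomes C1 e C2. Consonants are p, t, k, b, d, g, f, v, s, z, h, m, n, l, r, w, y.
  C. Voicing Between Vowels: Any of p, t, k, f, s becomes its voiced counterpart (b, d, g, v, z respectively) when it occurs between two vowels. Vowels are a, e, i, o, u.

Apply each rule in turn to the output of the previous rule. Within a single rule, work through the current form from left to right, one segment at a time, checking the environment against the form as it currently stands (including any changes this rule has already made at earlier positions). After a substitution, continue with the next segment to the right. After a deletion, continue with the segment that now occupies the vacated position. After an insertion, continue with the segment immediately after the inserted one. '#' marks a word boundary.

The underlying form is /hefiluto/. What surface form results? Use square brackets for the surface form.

A Vowel Lowering: [hefiluto] → [hefeluto]
B Vowel Epenthesis: no change — [hefeluto]
C Voicing Between Vowels: [hefeluto] → [heveludo]

[heveludo]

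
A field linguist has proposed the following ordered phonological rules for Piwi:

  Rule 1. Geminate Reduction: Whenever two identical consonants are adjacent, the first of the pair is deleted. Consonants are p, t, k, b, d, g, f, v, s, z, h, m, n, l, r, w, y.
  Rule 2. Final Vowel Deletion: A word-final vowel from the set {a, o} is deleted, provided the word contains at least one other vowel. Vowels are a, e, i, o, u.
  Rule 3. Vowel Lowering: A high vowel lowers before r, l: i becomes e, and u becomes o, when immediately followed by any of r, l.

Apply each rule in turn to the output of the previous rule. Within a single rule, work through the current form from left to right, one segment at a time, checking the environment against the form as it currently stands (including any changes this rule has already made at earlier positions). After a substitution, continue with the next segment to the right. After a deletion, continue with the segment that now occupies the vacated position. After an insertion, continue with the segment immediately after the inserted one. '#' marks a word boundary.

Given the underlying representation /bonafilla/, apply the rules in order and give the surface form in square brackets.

Rule 1 Geminate Reduction: [bonafilla] → [bonafila]
Rule 2 Final Vowel Deletion: [bonafila] → [bonafil]
Rule 3 Vowel Lowering: [bonafil] → [bonafel]

[bonafel]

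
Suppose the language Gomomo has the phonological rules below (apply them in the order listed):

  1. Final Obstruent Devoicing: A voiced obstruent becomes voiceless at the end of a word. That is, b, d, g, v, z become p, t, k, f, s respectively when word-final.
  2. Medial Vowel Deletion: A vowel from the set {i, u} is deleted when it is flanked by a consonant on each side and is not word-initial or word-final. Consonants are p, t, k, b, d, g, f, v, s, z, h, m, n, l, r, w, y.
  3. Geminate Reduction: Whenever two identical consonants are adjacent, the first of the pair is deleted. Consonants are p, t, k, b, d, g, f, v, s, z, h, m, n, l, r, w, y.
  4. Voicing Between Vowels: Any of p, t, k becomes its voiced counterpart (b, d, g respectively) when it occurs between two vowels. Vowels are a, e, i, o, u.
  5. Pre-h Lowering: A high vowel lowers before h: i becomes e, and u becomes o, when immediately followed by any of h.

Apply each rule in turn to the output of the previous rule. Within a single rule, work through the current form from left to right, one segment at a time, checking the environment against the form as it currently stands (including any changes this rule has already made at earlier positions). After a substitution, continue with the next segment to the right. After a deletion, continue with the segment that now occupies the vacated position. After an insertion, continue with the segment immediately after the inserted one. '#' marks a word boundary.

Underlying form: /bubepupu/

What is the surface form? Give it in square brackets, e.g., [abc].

1 Final Obstruent Devoicing: no change — [bubepupu]
2 Medial Vowel Deletion: [bubepupu] → [bbeppu]
3 Geminate Reduction: [bbeppu] → [bepu]
4 Voicing Between Vowels: [bepu] → [bebu]
5 Pre-h Lowering: no change — [bebu]

[bebu]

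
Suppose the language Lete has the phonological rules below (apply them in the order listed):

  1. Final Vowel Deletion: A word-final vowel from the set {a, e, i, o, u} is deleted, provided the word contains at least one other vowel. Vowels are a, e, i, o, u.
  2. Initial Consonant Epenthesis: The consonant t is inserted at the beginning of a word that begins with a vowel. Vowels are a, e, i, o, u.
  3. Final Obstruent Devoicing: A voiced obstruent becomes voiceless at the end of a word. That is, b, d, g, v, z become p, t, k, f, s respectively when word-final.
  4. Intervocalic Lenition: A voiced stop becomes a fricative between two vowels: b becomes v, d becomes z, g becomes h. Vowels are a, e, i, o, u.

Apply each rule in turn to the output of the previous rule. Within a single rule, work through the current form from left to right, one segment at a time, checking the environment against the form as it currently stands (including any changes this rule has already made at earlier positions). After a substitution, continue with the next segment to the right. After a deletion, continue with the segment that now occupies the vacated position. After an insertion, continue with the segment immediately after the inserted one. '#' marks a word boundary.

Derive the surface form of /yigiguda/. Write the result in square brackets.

[yihihut]

1 Final Vowel Deletion: [yigiguda] → [yigigud]
2 Initial Consonant Epenthesis: no change — [yigigud]
3 Final Obstruent Devoicing: [yigigud] → [yigigut]
4 Intervocalic Lenition: [yigigut] → [yihihut]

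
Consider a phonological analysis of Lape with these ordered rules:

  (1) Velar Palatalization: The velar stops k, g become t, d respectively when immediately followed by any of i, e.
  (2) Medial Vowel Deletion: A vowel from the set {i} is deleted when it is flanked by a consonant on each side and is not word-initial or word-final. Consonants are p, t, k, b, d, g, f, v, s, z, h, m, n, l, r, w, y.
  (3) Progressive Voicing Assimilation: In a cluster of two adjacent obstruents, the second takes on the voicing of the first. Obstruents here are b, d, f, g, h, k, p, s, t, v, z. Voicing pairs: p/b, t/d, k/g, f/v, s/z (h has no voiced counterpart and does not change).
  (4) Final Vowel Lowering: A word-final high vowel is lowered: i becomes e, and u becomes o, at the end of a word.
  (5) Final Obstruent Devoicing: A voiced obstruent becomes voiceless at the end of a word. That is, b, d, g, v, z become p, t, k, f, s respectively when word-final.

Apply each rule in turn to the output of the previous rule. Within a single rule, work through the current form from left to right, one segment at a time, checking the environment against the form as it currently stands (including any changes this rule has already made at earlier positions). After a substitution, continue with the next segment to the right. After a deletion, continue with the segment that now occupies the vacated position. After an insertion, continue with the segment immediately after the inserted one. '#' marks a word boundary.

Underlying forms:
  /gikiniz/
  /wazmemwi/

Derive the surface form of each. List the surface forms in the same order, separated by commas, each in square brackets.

/gikiniz/:
  (1) Velar Palatalization: [gikiniz] → [ditiniz]
  (2) Medial Vowel Deletion: [ditiniz] → [dtnz]
  (3) Progressive Voicing Assimilation: [dtnz] → [ddnz]
  (4) Final Vowel Lowering: no change — [ddnz]
  (5) Final Obstruent Devoicing: [ddnz] → [ddns]
/wazmemwi/:
  (1) Velar Palatalization: no change — [wazmemwi]
  (2) Medial Vowel Deletion: no change — [wazmemwi]
  (3) Progressive Voicing Assimilation: no change — [wazmemwi]
  (4) Final Vowel Lowering: [wazmemwi] → [wazmemwe]
  (5) Final Obstruent Devoicing: no change — [wazmemwe]

[ddns], [wazmemwe]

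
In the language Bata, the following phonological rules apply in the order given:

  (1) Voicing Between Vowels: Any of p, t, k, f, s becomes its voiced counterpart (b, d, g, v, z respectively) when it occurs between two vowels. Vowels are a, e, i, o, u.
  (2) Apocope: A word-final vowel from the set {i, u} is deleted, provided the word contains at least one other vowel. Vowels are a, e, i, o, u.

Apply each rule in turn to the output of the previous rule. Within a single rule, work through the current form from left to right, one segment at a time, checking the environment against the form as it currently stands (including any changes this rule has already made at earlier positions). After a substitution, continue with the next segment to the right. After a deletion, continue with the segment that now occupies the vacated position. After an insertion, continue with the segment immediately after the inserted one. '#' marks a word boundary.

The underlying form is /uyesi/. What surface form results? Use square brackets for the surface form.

(1) Voicing Between Vowels: [uyesi] → [uyezi]
(2) Apocope: [uyezi] → [uyez]

[uyez]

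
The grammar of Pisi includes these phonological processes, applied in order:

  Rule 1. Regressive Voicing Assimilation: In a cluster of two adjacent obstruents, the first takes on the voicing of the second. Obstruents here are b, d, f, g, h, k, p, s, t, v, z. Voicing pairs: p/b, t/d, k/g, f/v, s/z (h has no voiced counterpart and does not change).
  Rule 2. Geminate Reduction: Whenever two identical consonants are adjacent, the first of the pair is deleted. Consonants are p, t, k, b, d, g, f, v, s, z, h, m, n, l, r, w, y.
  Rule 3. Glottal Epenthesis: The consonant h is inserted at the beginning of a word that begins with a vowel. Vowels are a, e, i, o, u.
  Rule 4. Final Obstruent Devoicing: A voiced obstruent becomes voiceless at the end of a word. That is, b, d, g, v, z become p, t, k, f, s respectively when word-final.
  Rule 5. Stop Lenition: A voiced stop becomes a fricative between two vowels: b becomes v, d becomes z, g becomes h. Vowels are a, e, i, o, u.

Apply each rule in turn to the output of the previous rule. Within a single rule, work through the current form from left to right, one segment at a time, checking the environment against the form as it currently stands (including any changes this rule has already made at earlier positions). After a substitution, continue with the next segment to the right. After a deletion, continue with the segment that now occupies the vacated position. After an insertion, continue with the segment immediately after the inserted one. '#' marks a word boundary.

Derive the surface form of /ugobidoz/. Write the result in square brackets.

[huhovizos]

Rule 1 Regressive Voicing Assimilation: no change — [ugobidoz]
Rule 2 Geminate Reduction: no change — [ugobidoz]
Rule 3 Glottal Epenthesis: [ugobidoz] → [hugobidoz]
Rule 4 Final Obstruent Devoicing: [hugobidoz] → [hugobidos]
Rule 5 Stop Lenition: [hugobidos] → [huhovizos]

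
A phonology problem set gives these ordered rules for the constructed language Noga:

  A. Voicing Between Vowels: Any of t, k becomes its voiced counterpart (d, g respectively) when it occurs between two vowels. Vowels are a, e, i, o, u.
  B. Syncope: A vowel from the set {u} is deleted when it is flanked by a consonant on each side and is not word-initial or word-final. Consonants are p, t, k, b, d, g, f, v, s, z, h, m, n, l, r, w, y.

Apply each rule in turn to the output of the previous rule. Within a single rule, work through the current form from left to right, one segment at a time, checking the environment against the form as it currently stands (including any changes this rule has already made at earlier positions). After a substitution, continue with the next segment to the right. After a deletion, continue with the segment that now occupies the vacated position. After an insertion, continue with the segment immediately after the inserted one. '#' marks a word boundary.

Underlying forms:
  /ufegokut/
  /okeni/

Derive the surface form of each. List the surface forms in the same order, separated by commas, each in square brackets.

[ufegogt], [ogeni]

/ufegokut/:
  A Voicing Between Vowels: [ufegokut] → [ufegogut]
  B Syncope: [ufegogut] → [ufegogt]
/okeni/:
  A Voicing Between Vowels: [okeni] → [ogeni]
  B Syncope: no change — [ogeni]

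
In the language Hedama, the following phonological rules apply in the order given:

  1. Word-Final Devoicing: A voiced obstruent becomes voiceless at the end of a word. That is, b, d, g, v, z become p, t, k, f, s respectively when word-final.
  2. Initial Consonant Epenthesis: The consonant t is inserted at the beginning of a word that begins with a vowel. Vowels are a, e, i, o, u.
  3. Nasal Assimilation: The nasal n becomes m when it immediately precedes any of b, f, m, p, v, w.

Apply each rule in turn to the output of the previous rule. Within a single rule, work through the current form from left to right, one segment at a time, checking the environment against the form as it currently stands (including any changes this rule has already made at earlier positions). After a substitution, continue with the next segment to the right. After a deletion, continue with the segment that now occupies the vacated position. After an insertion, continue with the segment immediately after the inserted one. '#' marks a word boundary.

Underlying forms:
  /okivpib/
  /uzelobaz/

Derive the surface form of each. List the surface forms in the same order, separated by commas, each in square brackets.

/okivpib/:
  1 Word-Final Devoicing: [okivpib] → [okivpip]
  2 Initial Consonant Epenthesis: [okivpip] → [tokivpip]
  3 Nasal Assimilation: no change — [tokivpip]
/uzelobaz/:
  1 Word-Final Devoicing: [uzelobaz] → [uzelobas]
  2 Initial Consonant Epenthesis: [uzelobas] → [tuzelobas]
  3 Nasal Assimilation: no change — [tuzelobas]

[tokivpip], [tuzelobas]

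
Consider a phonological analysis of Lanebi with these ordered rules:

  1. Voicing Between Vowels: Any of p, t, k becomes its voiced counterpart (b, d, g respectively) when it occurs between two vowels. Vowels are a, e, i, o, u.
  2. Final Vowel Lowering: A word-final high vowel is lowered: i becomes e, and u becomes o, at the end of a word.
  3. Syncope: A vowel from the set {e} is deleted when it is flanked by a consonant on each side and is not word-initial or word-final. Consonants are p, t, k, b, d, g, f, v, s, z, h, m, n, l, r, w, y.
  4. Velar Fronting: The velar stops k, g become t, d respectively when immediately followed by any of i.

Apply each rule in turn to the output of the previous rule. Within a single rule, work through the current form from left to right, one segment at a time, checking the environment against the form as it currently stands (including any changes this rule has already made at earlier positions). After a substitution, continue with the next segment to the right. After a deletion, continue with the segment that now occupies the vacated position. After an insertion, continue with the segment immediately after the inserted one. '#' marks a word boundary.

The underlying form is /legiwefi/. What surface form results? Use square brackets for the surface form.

1 Voicing Between Vowels: no change — [legiwefi]
2 Final Vowel Lowering: [legiwefi] → [legiwefe]
3 Syncope: [legiwefe] → [lgiwfe]
4 Velar Fronting: [lgiwfe] → [ldiwfe]

[ldiwfe]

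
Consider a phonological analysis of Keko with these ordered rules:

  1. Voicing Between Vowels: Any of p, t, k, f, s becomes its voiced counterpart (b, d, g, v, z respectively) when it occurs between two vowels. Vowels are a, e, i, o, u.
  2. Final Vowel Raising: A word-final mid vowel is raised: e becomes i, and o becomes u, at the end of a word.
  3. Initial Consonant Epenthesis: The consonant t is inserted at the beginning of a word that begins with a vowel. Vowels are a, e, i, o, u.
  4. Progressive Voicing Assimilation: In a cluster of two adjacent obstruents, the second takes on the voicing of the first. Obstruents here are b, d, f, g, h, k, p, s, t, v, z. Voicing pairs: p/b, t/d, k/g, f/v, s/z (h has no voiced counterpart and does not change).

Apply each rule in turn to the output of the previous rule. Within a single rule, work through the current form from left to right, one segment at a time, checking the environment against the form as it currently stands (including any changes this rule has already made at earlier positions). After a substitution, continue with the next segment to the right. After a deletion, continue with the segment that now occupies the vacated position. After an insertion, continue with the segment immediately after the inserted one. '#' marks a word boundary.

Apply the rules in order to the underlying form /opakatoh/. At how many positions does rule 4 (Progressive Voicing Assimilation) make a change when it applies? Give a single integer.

0

1 Voicing Between Vowels: [opakatoh] → [obagadoh]
2 Final Vowel Raising: no change — [obagadoh]
3 Initial Consonant Epenthesis: [obagadoh] → [tobagadoh]
4 Progressive Voicing Assimilation: no change — [tobagadoh]
Rule 4 changed 0 position(s).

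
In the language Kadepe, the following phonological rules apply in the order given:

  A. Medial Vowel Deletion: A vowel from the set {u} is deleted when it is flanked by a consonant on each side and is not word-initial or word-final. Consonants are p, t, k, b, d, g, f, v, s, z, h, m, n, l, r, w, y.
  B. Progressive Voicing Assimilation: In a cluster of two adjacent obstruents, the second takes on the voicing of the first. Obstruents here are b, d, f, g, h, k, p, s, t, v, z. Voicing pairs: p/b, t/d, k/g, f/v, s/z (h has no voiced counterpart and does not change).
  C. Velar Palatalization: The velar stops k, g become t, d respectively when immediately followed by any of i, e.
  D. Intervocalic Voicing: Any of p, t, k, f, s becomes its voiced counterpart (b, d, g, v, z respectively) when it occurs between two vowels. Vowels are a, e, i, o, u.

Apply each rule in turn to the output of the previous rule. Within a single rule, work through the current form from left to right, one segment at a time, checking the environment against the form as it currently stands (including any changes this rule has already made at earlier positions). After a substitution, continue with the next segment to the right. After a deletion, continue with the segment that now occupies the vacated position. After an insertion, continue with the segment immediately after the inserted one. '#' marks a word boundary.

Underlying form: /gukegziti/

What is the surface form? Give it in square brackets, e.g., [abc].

A Medial Vowel Deletion: [gukegziti] → [gkegziti]
B Progressive Voicing Assimilation: [gkegziti] → [ggegziti]
C Velar Palatalization: [ggegziti] → [gdegziti]
D Intervocalic Voicing: [gdegziti] → [gdegzidi]

[gdegzidi]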